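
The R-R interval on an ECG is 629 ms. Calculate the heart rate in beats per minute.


HR = 60 / RR_interval(s)
RR = 629 ms = 0.629 s
HR = 60 / 0.629 = 95.39 bpm


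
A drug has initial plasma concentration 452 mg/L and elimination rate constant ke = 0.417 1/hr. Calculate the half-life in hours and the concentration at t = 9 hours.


t_half = ln(2) / ke = 0.693147 / 0.417 = 1.662 hr
C(t) = C0 * exp(-ke*t) = 452 * exp(-0.417*9)
C(9) = 10.6 mg/L


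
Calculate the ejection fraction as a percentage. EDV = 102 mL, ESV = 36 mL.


SV = EDV - ESV = 102 - 36 = 66 mL
EF = SV/EDV * 100 = 66/102 * 100
EF = 64.71%


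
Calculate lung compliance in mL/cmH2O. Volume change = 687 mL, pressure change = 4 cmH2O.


C = dV / dP
C = 687 / 4
C = 171.8 mL/cmH2O


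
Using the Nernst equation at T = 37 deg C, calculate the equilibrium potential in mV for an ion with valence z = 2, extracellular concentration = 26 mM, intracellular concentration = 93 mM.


E = (RT/(zF)) * ln(C_out/C_in)
T = 37 + 273.15 = 310.15 K
E = (8.314 * 310.15 / (2 * 96485)) * ln(26/93)
E = -17.03 mV


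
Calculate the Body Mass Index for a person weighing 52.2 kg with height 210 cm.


BMI = weight / height^2
height = 210 cm = 2.1 m
BMI = 52.2 / 2.1^2
BMI = 11.84 kg/m^2


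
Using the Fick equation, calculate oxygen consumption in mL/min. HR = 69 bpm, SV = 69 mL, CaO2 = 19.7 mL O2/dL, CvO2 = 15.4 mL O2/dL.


CO = HR*SV = 69*69/1000 = 4.761 L/min
a-v O2 diff = 19.7 - 15.4 = 4.3 mL/dL
VO2 = CO * (CaO2-CvO2) * 10 dL/L
VO2 = 4.761 * 4.3 * 10
VO2 = 204.7 mL/min


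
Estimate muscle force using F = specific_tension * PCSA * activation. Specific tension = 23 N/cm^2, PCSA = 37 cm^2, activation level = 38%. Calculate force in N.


F = sigma * PCSA * activation
F = 23 * 37 * 0.38
F = 323.4 N


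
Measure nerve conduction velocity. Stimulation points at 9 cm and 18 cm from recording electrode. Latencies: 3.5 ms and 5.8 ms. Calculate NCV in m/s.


Distance = (18 - 9) / 100 = 0.09 m
dt = (5.8 - 3.5) / 1000 = 0.0023 s
NCV = dist / dt = 39.13 m/s


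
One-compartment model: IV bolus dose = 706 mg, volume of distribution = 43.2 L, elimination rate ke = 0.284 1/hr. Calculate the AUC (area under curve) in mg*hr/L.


C0 = Dose/Vd = 706/43.2 = 16.3426 mg/L
AUC = C0/ke = 16.3426/0.284
AUC = 57.54 mg*hr/L


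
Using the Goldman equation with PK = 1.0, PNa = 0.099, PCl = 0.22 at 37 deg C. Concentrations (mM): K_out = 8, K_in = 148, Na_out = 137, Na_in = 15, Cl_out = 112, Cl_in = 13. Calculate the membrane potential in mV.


Vm = (RT/F)*ln((PK*Ko + PNa*Nao + PCl*Cli)/(PK*Ki + PNa*Nai + PCl*Clo))
Numer = 24.423, Denom = 174.125
Vm = -52.5 mV


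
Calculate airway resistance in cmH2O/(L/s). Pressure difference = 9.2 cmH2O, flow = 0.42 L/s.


R = dP / flow
R = 9.2 / 0.42
R = 21.9 cmH2O/(L/s)


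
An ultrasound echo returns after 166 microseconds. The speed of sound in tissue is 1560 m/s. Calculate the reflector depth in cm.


depth = c * t / 2
t = 166 us = 1.6600e-04 s
depth = 1560 * 1.6600e-04 / 2
depth = 0.12948 m = 12.948 cm


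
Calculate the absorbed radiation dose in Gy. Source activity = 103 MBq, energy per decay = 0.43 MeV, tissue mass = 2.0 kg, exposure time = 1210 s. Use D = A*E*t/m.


A = 103 MBq = 1.0300e+08 Bq
E = 0.43 MeV = 6.8886e-14 J
D = A*E*t/m = 1.0300e+08*6.8886e-14*1210/2.0
D = 0.004293 Gy


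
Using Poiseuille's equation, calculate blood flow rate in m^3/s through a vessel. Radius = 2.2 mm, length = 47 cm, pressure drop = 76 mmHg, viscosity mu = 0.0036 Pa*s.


Q = pi*r^4*dP / (8*mu*L)
r = 0.0022 m, L = 0.47 m
dP = 76 mmHg = 10132.472 Pa
Q = 5.5089e-05 m^3/s


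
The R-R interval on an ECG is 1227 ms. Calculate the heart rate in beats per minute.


HR = 60 / RR_interval(s)
RR = 1227 ms = 1.227 s
HR = 60 / 1.227 = 48.9 bpm


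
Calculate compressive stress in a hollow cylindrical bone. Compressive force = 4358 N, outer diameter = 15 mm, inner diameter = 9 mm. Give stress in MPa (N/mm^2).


A = pi*(r_o^2 - r_i^2)
r_o = 7.5 mm, r_i = 4.5 mm
A = 113.097 mm^2
sigma = F/A = 4358 / 113.097
sigma = 38.53 MPa


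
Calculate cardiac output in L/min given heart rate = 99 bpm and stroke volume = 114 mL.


CO = HR * SV
CO = 99 * 114 / 1000
CO = 11.29 L/min


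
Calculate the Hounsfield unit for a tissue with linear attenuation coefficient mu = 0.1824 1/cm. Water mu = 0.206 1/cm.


HU = ((mu_tissue - mu_water) / mu_water) * 1000
HU = ((0.1824 - 0.206) / 0.206) * 1000
HU = -114.6


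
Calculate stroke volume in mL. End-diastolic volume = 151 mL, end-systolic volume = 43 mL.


SV = EDV - ESV
SV = 151 - 43
SV = 108 mL


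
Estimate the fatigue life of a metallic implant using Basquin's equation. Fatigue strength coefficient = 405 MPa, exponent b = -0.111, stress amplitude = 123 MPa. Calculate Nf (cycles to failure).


sigma_a = sigma_f' * (2Nf)^b
2Nf = (sigma_a/sigma_f')^(1/b)
2Nf = (123/405)^(1/-0.111)
2Nf = 45984.537
Nf = 2.299e+04


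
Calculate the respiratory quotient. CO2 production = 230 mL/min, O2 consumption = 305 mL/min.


RQ = VCO2 / VO2
RQ = 230 / 305
RQ = 0.7541


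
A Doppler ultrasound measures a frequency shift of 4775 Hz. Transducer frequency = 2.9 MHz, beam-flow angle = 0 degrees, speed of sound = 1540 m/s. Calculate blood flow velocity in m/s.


v = fd * c / (2 * f0 * cos(theta))
v = 4775 * 1540 / (2 * 2.9000e+06 * cos(0))
v = 1.268 m/s


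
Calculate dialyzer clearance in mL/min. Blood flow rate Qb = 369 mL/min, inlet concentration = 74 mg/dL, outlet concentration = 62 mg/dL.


K = Qb * (Cb_in - Cb_out) / Cb_in
K = 369 * (74 - 62) / 74
K = 59.84 mL/min


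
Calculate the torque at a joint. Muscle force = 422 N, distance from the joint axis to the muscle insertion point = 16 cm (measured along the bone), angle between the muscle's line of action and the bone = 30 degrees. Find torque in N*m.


Torque = F * d * sin(theta)   (moment arm = d*sin(theta))
d = 16 cm = 0.16 m
Torque = 422 * 0.16 * sin(30)
Torque = 33.76 N*m


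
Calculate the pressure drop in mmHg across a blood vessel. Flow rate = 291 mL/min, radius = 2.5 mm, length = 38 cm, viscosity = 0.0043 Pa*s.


dP = 8*mu*L*Q / (pi*r^4)
Q = 291 mL/min = 4.85e-06 m^3/s
dP = 516.623 Pa = 516.623 / 133.322 mmHg = 3.875 mmHg


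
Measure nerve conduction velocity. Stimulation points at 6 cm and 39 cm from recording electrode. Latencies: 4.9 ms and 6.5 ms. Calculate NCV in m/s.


Distance = (39 - 6) / 100 = 0.33 m
dt = (6.5 - 4.9) / 1000 = 0.0016 s
NCV = dist / dt = 206.3 m/s


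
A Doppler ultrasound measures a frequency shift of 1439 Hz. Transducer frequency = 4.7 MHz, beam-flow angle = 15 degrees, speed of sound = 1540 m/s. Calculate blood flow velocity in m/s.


v = fd * c / (2 * f0 * cos(theta))
v = 1439 * 1540 / (2 * 4.7000e+06 * cos(15))
v = 0.2441 m/s


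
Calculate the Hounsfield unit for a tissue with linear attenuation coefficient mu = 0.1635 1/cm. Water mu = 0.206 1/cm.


HU = ((mu_tissue - mu_water) / mu_water) * 1000
HU = ((0.1635 - 0.206) / 0.206) * 1000
HU = -206.3


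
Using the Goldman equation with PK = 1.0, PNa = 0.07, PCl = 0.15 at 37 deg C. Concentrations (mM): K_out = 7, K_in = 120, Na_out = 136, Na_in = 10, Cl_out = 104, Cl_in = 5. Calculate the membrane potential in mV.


Vm = (RT/F)*ln((PK*Ko + PNa*Nao + PCl*Cli)/(PK*Ki + PNa*Nai + PCl*Clo))
Numer = 17.27, Denom = 136.3
Vm = -55.21 mV


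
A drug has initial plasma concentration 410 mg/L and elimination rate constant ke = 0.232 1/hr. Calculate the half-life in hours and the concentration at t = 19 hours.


t_half = ln(2) / ke = 0.693147 / 0.232 = 2.988 hr
C(t) = C0 * exp(-ke*t) = 410 * exp(-0.232*19)
C(19) = 4.994 mg/L


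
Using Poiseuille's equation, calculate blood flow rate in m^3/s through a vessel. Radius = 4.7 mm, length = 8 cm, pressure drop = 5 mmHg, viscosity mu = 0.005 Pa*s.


Q = pi*r^4*dP / (8*mu*L)
r = 0.0047 m, L = 0.08 m
dP = 5 mmHg = 666.61 Pa
Q = 3.1935e-04 m^3/s


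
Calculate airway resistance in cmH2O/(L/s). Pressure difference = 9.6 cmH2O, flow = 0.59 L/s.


R = dP / flow
R = 9.6 / 0.59
R = 16.27 cmH2O/(L/s)


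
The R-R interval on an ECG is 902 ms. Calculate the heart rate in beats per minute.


HR = 60 / RR_interval(s)
RR = 902 ms = 0.902 s
HR = 60 / 0.902 = 66.52 bpm


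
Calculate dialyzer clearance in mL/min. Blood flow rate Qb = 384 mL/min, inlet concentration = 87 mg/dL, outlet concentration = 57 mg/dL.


K = Qb * (Cb_in - Cb_out) / Cb_in
K = 384 * (87 - 57) / 87
K = 132.4 mL/min


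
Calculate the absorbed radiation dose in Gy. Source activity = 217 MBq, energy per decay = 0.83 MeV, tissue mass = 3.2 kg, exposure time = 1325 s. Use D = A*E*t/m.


A = 217 MBq = 2.1700e+08 Bq
E = 0.83 MeV = 1.32966e-13 J
D = A*E*t/m = 2.1700e+08*1.32966e-13*1325/3.2
D = 0.01195 Gy


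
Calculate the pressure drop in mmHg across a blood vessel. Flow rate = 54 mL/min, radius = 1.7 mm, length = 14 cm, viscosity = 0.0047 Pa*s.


dP = 8*mu*L*Q / (pi*r^4)
Q = 54 mL/min = 9e-07 m^3/s
dP = 180.556 Pa = 180.556 / 133.322 mmHg = 1.354 mmHg


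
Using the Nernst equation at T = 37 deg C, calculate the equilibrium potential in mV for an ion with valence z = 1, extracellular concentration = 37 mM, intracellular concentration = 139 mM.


E = (RT/(zF)) * ln(C_out/C_in)
T = 37 + 273.15 = 310.15 K
E = (8.314 * 310.15 / (1 * 96485)) * ln(37/139)
E = -35.37 mV


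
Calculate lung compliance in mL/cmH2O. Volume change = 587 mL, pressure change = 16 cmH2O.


C = dV / dP
C = 587 / 16
C = 36.69 mL/cmH2O


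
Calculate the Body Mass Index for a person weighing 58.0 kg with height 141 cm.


BMI = weight / height^2
height = 141 cm = 1.41 m
BMI = 58.0 / 1.41^2
BMI = 29.17 kg/m^2


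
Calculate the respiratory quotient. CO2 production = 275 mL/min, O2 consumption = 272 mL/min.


RQ = VCO2 / VO2
RQ = 275 / 272
RQ = 1.011


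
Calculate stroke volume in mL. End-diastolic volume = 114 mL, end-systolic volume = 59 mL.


SV = EDV - ESV
SV = 114 - 59
SV = 55 mL


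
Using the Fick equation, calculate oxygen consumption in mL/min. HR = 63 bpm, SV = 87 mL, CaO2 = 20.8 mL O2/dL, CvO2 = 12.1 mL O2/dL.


CO = HR*SV = 63*87/1000 = 5.481 L/min
a-v O2 diff = 20.8 - 12.1 = 8.7 mL/dL
VO2 = CO * (CaO2-CvO2) * 10 dL/L
VO2 = 5.481 * 8.7 * 10
VO2 = 476.8 mL/min


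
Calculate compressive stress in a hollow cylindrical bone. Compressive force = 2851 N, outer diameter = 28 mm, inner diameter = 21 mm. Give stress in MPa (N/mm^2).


A = pi*(r_o^2 - r_i^2)
r_o = 14 mm, r_i = 10.5 mm
A = 269.392 mm^2
sigma = F/A = 2851 / 269.392
sigma = 10.58 MPa


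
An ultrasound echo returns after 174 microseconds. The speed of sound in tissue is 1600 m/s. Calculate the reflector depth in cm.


depth = c * t / 2
t = 174 us = 1.7400e-04 s
depth = 1600 * 1.7400e-04 / 2
depth = 0.1392 m = 13.92 cm


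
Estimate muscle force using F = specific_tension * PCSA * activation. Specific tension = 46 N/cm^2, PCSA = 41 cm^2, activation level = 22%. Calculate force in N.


F = sigma * PCSA * activation
F = 46 * 41 * 0.22
F = 414.9 N


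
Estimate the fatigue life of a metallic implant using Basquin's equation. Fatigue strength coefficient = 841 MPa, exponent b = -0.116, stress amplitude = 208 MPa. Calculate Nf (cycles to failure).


sigma_a = sigma_f' * (2Nf)^b
2Nf = (sigma_a/sigma_f')^(1/b)
2Nf = (208/841)^(1/-0.116)
2Nf = 170001.98
Nf = 8.5e+04


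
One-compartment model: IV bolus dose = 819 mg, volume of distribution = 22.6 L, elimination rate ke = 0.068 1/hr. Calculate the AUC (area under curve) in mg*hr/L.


C0 = Dose/Vd = 819/22.6 = 36.2389 mg/L
AUC = C0/ke = 36.2389/0.068
AUC = 532.9 mg*hr/L


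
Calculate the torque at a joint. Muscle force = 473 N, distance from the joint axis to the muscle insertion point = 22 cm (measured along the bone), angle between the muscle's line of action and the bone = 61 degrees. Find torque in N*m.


Torque = F * d * sin(theta)   (moment arm = d*sin(theta))
d = 22 cm = 0.22 m
Torque = 473 * 0.22 * sin(61)
Torque = 91.01 N*m


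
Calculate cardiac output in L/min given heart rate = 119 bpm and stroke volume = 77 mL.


CO = HR * SV
CO = 119 * 77 / 1000
CO = 9.163 L/min


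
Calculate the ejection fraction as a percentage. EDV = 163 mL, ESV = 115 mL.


SV = EDV - ESV = 163 - 115 = 48 mL
EF = SV/EDV * 100 = 48/163 * 100
EF = 29.45%


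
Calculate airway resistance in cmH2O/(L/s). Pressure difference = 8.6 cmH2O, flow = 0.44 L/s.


R = dP / flow
R = 8.6 / 0.44
R = 19.55 cmH2O/(L/s)


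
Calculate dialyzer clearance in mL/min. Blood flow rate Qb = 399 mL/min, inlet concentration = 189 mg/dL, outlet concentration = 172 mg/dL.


K = Qb * (Cb_in - Cb_out) / Cb_in
K = 399 * (189 - 172) / 189
K = 35.89 mL/min


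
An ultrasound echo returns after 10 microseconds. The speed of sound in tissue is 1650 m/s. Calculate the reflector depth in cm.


depth = c * t / 2
t = 10 us = 1.0000e-05 s
depth = 1650 * 1.0000e-05 / 2
depth = 0.00825 m = 0.825 cm


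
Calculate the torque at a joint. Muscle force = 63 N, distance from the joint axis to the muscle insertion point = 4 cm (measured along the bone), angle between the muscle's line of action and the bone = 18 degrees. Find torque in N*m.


Torque = F * d * sin(theta)   (moment arm = d*sin(theta))
d = 4 cm = 0.04 m
Torque = 63 * 0.04 * sin(18)
Torque = 0.7787 N*m


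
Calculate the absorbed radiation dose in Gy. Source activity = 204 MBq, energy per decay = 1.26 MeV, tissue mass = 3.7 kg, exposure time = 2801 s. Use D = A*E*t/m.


A = 204 MBq = 2.0400e+08 Bq
E = 1.26 MeV = 2.01852e-13 J
D = A*E*t/m = 2.0400e+08*2.01852e-13*2801/3.7
D = 0.03117 Gy


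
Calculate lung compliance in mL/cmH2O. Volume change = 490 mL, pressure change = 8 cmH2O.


C = dV / dP
C = 490 / 8
C = 61.25 mL/cmH2O


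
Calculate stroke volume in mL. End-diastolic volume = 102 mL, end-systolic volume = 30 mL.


SV = EDV - ESV
SV = 102 - 30
SV = 72 mL


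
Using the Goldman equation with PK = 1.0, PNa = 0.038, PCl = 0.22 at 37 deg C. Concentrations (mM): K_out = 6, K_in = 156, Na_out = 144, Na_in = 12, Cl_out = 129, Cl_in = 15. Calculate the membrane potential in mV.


Vm = (RT/F)*ln((PK*Ko + PNa*Nao + PCl*Cli)/(PK*Ki + PNa*Nai + PCl*Clo))
Numer = 14.772, Denom = 184.836
Vm = -67.53 mV


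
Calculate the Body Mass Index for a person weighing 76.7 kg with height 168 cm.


BMI = weight / height^2
height = 168 cm = 1.68 m
BMI = 76.7 / 1.68^2
BMI = 27.18 kg/m^2


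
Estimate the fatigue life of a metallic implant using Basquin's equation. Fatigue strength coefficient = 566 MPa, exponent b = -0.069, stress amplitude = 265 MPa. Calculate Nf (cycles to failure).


sigma_a = sigma_f' * (2Nf)^b
2Nf = (sigma_a/sigma_f')^(1/b)
2Nf = (265/566)^(1/-0.069)
2Nf = 59756.464
Nf = 2.988e+04


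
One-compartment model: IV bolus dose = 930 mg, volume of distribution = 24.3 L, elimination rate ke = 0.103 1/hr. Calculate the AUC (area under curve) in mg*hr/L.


C0 = Dose/Vd = 930/24.3 = 38.2716 mg/L
AUC = C0/ke = 38.2716/0.103
AUC = 371.6 mg*hr/L


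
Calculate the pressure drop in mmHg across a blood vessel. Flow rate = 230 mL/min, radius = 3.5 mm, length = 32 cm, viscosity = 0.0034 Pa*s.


dP = 8*mu*L*Q / (pi*r^4)
Q = 230 mL/min = 3.83333e-06 m^3/s
dP = 70.7739 Pa = 70.7739 / 133.322 mmHg = 0.5308 mmHg


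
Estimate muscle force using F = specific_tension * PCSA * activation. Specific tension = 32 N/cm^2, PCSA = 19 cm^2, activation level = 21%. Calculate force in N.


F = sigma * PCSA * activation
F = 32 * 19 * 0.21
F = 127.7 N


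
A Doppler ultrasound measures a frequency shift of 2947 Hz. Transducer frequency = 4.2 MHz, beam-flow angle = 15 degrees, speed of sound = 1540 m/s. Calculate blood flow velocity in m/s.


v = fd * c / (2 * f0 * cos(theta))
v = 2947 * 1540 / (2 * 4.2000e+06 * cos(15))
v = 0.5593 m/s


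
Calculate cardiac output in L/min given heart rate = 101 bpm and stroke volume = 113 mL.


CO = HR * SV
CO = 101 * 113 / 1000
CO = 11.41 L/min


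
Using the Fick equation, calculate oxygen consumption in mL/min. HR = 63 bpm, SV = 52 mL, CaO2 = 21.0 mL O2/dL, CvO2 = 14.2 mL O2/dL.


CO = HR*SV = 63*52/1000 = 3.276 L/min
a-v O2 diff = 21.0 - 14.2 = 6.8 mL/dL
VO2 = CO * (CaO2-CvO2) * 10 dL/L
VO2 = 3.276 * 6.8 * 10
VO2 = 222.8 mL/min


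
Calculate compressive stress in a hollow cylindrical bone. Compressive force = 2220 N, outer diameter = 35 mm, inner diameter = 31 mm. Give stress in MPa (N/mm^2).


A = pi*(r_o^2 - r_i^2)
r_o = 17.5 mm, r_i = 15.5 mm
A = 207.345 mm^2
sigma = F/A = 2220 / 207.345
sigma = 10.71 MPa


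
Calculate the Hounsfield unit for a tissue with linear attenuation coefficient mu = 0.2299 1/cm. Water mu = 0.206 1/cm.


HU = ((mu_tissue - mu_water) / mu_water) * 1000
HU = ((0.2299 - 0.206) / 0.206) * 1000
HU = 116


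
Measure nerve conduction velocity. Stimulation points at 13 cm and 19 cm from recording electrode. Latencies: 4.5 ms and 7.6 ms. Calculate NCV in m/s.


Distance = (19 - 13) / 100 = 0.06 m
dt = (7.6 - 4.5) / 1000 = 0.0031 s
NCV = dist / dt = 19.35 m/s


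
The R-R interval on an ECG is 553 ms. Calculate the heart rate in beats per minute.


HR = 60 / RR_interval(s)
RR = 553 ms = 0.553 s
HR = 60 / 0.553 = 108.5 bpm


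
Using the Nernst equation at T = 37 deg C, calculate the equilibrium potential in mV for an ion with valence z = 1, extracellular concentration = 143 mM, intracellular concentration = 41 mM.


E = (RT/(zF)) * ln(C_out/C_in)
T = 37 + 273.15 = 310.15 K
E = (8.314 * 310.15 / (1 * 96485)) * ln(143/41)
E = 33.39 mV


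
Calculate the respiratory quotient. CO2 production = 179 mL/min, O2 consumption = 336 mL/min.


RQ = VCO2 / VO2
RQ = 179 / 336
RQ = 0.5327


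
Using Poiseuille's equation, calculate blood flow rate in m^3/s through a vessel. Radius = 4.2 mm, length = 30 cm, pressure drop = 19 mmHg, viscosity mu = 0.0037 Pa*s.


Q = pi*r^4*dP / (8*mu*L)
r = 0.0042 m, L = 0.3 m
dP = 19 mmHg = 2533.118 Pa
Q = 2.7886e-04 m^3/s


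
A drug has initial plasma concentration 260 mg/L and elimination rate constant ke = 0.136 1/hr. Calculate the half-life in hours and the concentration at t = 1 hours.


t_half = ln(2) / ke = 0.693147 / 0.136 = 5.097 hr
C(t) = C0 * exp(-ke*t) = 260 * exp(-0.136*1)
C(1) = 226.9 mg/L


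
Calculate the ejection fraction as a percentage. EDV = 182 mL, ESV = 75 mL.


SV = EDV - ESV = 182 - 75 = 107 mL
EF = SV/EDV * 100 = 107/182 * 100
EF = 58.79%


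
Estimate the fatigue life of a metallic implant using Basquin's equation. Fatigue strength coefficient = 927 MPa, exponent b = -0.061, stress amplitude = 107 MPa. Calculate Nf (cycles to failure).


sigma_a = sigma_f' * (2Nf)^b
2Nf = (sigma_a/sigma_f')^(1/b)
2Nf = (107/927)^(1/-0.061)
2Nf = 2.355401e+15
Nf = 1.1777e+15


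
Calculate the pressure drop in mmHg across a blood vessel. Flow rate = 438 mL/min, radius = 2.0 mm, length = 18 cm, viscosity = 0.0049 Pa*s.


dP = 8*mu*L*Q / (pi*r^4)
Q = 438 mL/min = 7.3e-06 m^3/s
dP = 1024.74 Pa = 1024.74 / 133.322 mmHg = 7.686 mmHg


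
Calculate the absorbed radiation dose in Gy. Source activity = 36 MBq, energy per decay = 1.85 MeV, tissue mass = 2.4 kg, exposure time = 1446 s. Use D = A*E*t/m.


A = 36 MBq = 3.6000e+07 Bq
E = 1.85 MeV = 2.9637e-13 J
D = A*E*t/m = 3.6000e+07*2.9637e-13*1446/2.4
D = 0.006428 Gy


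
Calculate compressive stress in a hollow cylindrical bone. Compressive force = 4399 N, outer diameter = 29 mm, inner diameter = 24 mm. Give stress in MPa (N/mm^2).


A = pi*(r_o^2 - r_i^2)
r_o = 14.5 mm, r_i = 12 mm
A = 208.131 mm^2
sigma = F/A = 4399 / 208.131
sigma = 21.14 MPa


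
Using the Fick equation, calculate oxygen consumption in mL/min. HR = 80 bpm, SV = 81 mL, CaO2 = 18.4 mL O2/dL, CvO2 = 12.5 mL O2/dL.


CO = HR*SV = 80*81/1000 = 6.48 L/min
a-v O2 diff = 18.4 - 12.5 = 5.9 mL/dL
VO2 = CO * (CaO2-CvO2) * 10 dL/L
VO2 = 6.48 * 5.9 * 10
VO2 = 382.3 mL/min


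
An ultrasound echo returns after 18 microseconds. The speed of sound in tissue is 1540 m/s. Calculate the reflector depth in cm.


depth = c * t / 2
t = 18 us = 1.8000e-05 s
depth = 1540 * 1.8000e-05 / 2
depth = 0.01386 m = 1.386 cm


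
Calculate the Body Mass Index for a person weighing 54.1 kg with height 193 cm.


BMI = weight / height^2
height = 193 cm = 1.93 m
BMI = 54.1 / 1.93^2
BMI = 14.52 kg/m^2


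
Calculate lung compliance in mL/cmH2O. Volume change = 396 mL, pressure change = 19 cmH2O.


C = dV / dP
C = 396 / 19
C = 20.84 mL/cmH2O


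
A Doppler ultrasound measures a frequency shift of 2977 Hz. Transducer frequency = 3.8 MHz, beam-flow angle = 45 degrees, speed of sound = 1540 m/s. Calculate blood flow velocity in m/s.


v = fd * c / (2 * f0 * cos(theta))
v = 2977 * 1540 / (2 * 3.8000e+06 * cos(45))
v = 0.8531 m/s


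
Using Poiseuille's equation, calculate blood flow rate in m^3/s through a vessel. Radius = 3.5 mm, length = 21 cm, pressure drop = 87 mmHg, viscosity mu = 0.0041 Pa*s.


Q = pi*r^4*dP / (8*mu*L)
r = 0.0035 m, L = 0.21 m
dP = 87 mmHg = 11599.014 Pa
Q = 7.9387e-04 m^3/s


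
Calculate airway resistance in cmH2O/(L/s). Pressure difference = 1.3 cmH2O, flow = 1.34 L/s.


R = dP / flow
R = 1.3 / 1.34
R = 0.9701 cmH2O/(L/s)


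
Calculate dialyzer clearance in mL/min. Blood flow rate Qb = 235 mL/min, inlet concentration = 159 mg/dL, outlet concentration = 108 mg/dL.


K = Qb * (Cb_in - Cb_out) / Cb_in
K = 235 * (159 - 108) / 159
K = 75.38 mL/min


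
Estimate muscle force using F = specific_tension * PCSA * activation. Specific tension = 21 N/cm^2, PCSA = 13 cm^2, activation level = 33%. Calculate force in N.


F = sigma * PCSA * activation
F = 21 * 13 * 0.33
F = 90.09 N


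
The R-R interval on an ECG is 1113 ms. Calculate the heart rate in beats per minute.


HR = 60 / RR_interval(s)
RR = 1113 ms = 1.113 s
HR = 60 / 1.113 = 53.91 bpm


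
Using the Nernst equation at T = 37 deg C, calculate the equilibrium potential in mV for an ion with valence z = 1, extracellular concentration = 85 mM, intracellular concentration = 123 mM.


E = (RT/(zF)) * ln(C_out/C_in)
T = 37 + 273.15 = 310.15 K
E = (8.314 * 310.15 / (1 * 96485)) * ln(85/123)
E = -9.876 mV


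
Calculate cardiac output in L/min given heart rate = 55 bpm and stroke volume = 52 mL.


CO = HR * SV
CO = 55 * 52 / 1000
CO = 2.86 L/min


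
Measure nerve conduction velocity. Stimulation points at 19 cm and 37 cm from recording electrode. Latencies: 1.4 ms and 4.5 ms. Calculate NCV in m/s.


Distance = (37 - 19) / 100 = 0.18 m
dt = (4.5 - 1.4) / 1000 = 0.0031 s
NCV = dist / dt = 58.06 m/s


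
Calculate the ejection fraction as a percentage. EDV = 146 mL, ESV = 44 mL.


SV = EDV - ESV = 146 - 44 = 102 mL
EF = SV/EDV * 100 = 102/146 * 100
EF = 69.86%


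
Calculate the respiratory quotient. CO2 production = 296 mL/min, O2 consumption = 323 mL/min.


RQ = VCO2 / VO2
RQ = 296 / 323
RQ = 0.9164


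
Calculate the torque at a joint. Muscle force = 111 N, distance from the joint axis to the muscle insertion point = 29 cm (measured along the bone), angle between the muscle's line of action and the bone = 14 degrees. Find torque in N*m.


Torque = F * d * sin(theta)   (moment arm = d*sin(theta))
d = 29 cm = 0.29 m
Torque = 111 * 0.29 * sin(14)
Torque = 7.787 N*m


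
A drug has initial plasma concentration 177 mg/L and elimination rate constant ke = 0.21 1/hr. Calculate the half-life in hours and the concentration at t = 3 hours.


t_half = ln(2) / ke = 0.693147 / 0.21 = 3.301 hr
C(t) = C0 * exp(-ke*t) = 177 * exp(-0.21*3)
C(3) = 94.27 mg/L


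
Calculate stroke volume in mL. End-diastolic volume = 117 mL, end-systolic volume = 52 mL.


SV = EDV - ESV
SV = 117 - 52
SV = 65 mL


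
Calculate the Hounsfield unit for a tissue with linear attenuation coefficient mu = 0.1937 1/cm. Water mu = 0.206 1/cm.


HU = ((mu_tissue - mu_water) / mu_water) * 1000
HU = ((0.1937 - 0.206) / 0.206) * 1000
HU = -59.71


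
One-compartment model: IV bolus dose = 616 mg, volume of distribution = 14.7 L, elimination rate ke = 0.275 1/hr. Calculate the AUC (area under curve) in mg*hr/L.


C0 = Dose/Vd = 616/14.7 = 41.9048 mg/L
AUC = C0/ke = 41.9048/0.275
AUC = 152.4 mg*hr/L


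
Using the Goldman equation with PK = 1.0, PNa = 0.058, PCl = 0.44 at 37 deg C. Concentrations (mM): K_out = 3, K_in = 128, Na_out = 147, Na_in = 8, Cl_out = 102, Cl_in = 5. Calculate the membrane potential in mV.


Vm = (RT/F)*ln((PK*Ko + PNa*Nao + PCl*Cli)/(PK*Ki + PNa*Nai + PCl*Clo))
Numer = 13.726, Denom = 173.344
Vm = -67.77 mV


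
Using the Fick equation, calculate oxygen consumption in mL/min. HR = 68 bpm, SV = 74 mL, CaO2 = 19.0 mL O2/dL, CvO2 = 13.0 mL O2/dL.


CO = HR*SV = 68*74/1000 = 5.032 L/min
a-v O2 diff = 19.0 - 13.0 = 6 mL/dL
VO2 = CO * (CaO2-CvO2) * 10 dL/L
VO2 = 5.032 * 6 * 10
VO2 = 301.9 mL/min


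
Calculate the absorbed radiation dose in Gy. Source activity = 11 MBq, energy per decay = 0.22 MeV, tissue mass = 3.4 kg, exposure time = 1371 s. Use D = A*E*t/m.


A = 11 MBq = 1.1000e+07 Bq
E = 0.22 MeV = 3.5244e-14 J
D = A*E*t/m = 1.1000e+07*3.5244e-14*1371/3.4
D = 1.5633e-04 Gy


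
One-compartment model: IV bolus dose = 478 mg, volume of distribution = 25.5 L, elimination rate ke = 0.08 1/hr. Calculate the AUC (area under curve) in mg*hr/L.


C0 = Dose/Vd = 478/25.5 = 18.7451 mg/L
AUC = C0/ke = 18.7451/0.08
AUC = 234.3 mg*hr/L


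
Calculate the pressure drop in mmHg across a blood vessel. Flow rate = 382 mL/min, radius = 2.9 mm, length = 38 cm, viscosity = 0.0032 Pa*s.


dP = 8*mu*L*Q / (pi*r^4)
Q = 382 mL/min = 6.36667e-06 m^3/s
dP = 278.737 Pa = 278.737 / 133.322 mmHg = 2.091 mmHg


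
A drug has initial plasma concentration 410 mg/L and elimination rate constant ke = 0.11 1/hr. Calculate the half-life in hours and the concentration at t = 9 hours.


t_half = ln(2) / ke = 0.693147 / 0.11 = 6.301 hr
C(t) = C0 * exp(-ke*t) = 410 * exp(-0.11*9)
C(9) = 152.3 mg/L


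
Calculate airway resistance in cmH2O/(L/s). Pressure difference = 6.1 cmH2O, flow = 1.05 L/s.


R = dP / flow
R = 6.1 / 1.05
R = 5.81 cmH2O/(L/s)


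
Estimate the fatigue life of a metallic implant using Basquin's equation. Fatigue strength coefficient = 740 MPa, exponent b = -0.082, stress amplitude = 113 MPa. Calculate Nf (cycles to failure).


sigma_a = sigma_f' * (2Nf)^b
2Nf = (sigma_a/sigma_f')^(1/b)
2Nf = (113/740)^(1/-0.082)
2Nf = 8.9761218e+09
Nf = 4.4881e+09


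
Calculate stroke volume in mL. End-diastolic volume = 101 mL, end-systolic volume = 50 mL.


SV = EDV - ESV
SV = 101 - 50
SV = 51 mL


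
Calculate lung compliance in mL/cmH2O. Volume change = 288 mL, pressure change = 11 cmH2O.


C = dV / dP
C = 288 / 11
C = 26.18 mL/cmH2O


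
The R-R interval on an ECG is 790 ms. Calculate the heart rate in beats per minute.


HR = 60 / RR_interval(s)
RR = 790 ms = 0.79 s
HR = 60 / 0.79 = 75.95 bpm


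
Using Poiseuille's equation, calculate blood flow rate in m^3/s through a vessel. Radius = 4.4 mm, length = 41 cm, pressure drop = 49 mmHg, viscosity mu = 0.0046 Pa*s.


Q = pi*r^4*dP / (8*mu*L)
r = 0.0044 m, L = 0.41 m
dP = 49 mmHg = 6532.778 Pa
Q = 5.0983e-04 m^3/s


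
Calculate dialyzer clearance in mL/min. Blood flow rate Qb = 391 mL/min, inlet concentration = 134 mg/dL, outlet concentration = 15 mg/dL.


K = Qb * (Cb_in - Cb_out) / Cb_in
K = 391 * (134 - 15) / 134
K = 347.2 mL/min


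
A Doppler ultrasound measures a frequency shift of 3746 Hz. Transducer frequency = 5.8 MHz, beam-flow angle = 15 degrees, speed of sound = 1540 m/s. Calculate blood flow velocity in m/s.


v = fd * c / (2 * f0 * cos(theta))
v = 3746 * 1540 / (2 * 5.8000e+06 * cos(15))
v = 0.5149 m/s


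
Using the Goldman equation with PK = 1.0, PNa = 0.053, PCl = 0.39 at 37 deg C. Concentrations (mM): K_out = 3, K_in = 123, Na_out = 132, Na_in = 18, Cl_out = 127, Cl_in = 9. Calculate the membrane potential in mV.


Vm = (RT/F)*ln((PK*Ko + PNa*Nao + PCl*Cli)/(PK*Ki + PNa*Nai + PCl*Clo))
Numer = 13.506, Denom = 173.484
Vm = -68.23 mV


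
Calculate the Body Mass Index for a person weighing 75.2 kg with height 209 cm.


BMI = weight / height^2
height = 209 cm = 2.09 m
BMI = 75.2 / 2.09^2
BMI = 17.22 kg/m^2


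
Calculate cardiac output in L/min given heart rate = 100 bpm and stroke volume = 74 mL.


CO = HR * SV
CO = 100 * 74 / 1000
CO = 7.4 L/min


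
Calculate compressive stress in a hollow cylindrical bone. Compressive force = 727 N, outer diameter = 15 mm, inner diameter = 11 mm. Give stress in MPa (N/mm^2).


A = pi*(r_o^2 - r_i^2)
r_o = 7.5 mm, r_i = 5.5 mm
A = 81.6814 mm^2
sigma = F/A = 727 / 81.6814
sigma = 8.9 MPa


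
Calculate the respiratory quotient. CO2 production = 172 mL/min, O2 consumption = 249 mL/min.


RQ = VCO2 / VO2
RQ = 172 / 249
RQ = 0.6908


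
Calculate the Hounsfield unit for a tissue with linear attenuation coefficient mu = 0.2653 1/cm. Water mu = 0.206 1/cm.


HU = ((mu_tissue - mu_water) / mu_water) * 1000
HU = ((0.2653 - 0.206) / 0.206) * 1000
HU = 287.9


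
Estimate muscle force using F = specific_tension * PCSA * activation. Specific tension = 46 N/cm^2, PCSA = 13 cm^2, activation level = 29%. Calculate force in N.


F = sigma * PCSA * activation
F = 46 * 13 * 0.29
F = 173.4 N


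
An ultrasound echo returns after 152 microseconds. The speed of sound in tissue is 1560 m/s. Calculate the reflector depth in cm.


depth = c * t / 2
t = 152 us = 1.5200e-04 s
depth = 1560 * 1.5200e-04 / 2
depth = 0.11856 m = 11.856 cm


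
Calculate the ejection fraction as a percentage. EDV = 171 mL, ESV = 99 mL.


SV = EDV - ESV = 171 - 99 = 72 mL
EF = SV/EDV * 100 = 72/171 * 100
EF = 42.11%


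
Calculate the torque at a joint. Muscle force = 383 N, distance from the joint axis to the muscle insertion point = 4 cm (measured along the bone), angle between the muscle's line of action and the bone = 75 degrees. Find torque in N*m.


Torque = F * d * sin(theta)   (moment arm = d*sin(theta))
d = 4 cm = 0.04 m
Torque = 383 * 0.04 * sin(75)
Torque = 14.8 N*m


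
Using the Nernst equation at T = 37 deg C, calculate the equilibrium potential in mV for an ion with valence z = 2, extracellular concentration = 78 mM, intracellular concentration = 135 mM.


E = (RT/(zF)) * ln(C_out/C_in)
T = 37 + 273.15 = 310.15 K
E = (8.314 * 310.15 / (2 * 96485)) * ln(78/135)
E = -7.33 mV


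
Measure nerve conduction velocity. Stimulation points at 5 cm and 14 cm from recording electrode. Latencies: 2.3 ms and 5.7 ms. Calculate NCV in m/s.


Distance = (14 - 5) / 100 = 0.09 m
dt = (5.7 - 2.3) / 1000 = 0.0034 s
NCV = dist / dt = 26.47 m/s


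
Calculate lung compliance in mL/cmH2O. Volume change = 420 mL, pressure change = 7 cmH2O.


C = dV / dP
C = 420 / 7
C = 60 mL/cmH2O


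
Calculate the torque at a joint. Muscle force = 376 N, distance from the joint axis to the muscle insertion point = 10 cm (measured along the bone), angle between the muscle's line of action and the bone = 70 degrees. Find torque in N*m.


Torque = F * d * sin(theta)   (moment arm = d*sin(theta))
d = 10 cm = 0.1 m
Torque = 376 * 0.1 * sin(70)
Torque = 35.33 N*m


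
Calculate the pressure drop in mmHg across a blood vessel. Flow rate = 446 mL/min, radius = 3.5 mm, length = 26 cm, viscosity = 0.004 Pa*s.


dP = 8*mu*L*Q / (pi*r^4)
Q = 446 mL/min = 7.43333e-06 m^3/s
dP = 131.185 Pa = 131.185 / 133.322 mmHg = 0.984 mmHg


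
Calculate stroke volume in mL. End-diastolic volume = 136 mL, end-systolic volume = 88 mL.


SV = EDV - ESV
SV = 136 - 88
SV = 48 mL


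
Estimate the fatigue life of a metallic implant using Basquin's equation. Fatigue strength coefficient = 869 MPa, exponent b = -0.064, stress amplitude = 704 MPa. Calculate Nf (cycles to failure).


sigma_a = sigma_f' * (2Nf)^b
2Nf = (sigma_a/sigma_f')^(1/b)
2Nf = (704/869)^(1/-0.064)
2Nf = 26.844864
Nf = 13.42


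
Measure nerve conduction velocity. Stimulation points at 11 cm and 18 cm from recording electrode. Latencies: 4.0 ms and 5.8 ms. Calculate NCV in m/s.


Distance = (18 - 11) / 100 = 0.07 m
dt = (5.8 - 4.0) / 1000 = 0.0018 s
NCV = dist / dt = 38.89 m/s


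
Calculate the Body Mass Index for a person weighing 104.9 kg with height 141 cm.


BMI = weight / height^2
height = 141 cm = 1.41 m
BMI = 104.9 / 1.41^2
BMI = 52.76 kg/m^2


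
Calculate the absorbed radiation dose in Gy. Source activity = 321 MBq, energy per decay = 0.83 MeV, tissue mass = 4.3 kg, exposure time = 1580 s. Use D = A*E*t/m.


A = 321 MBq = 3.2100e+08 Bq
E = 0.83 MeV = 1.32966e-13 J
D = A*E*t/m = 3.2100e+08*1.32966e-13*1580/4.3
D = 0.01568 Gy


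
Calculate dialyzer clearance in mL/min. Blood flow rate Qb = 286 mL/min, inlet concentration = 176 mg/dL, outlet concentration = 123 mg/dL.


K = Qb * (Cb_in - Cb_out) / Cb_in
K = 286 * (176 - 123) / 176
K = 86.12 mL/min


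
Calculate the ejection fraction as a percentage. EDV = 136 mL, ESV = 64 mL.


SV = EDV - ESV = 136 - 64 = 72 mL
EF = SV/EDV * 100 = 72/136 * 100
EF = 52.94%


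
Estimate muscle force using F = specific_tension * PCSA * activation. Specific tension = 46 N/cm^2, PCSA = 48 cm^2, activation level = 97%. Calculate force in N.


F = sigma * PCSA * activation
F = 46 * 48 * 0.97
F = 2142 N


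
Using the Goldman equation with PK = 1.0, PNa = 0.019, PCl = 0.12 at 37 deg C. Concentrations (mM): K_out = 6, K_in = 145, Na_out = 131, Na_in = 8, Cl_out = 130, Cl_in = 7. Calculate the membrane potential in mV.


Vm = (RT/F)*ln((PK*Ko + PNa*Nao + PCl*Cli)/(PK*Ki + PNa*Nai + PCl*Clo))
Numer = 9.329, Denom = 160.752
Vm = -76.08 mV


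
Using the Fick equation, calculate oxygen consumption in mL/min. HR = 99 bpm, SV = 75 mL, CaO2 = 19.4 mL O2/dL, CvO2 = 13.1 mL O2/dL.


CO = HR*SV = 99*75/1000 = 7.425 L/min
a-v O2 diff = 19.4 - 13.1 = 6.3 mL/dL
VO2 = CO * (CaO2-CvO2) * 10 dL/L
VO2 = 7.425 * 6.3 * 10
VO2 = 467.8 mL/min


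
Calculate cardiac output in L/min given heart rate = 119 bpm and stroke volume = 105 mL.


CO = HR * SV
CO = 119 * 105 / 1000
CO = 12.49 L/min


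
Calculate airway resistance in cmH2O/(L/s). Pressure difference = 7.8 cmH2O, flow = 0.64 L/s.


R = dP / flow
R = 7.8 / 0.64
R = 12.19 cmH2O/(L/s)


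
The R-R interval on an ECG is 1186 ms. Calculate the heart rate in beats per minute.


HR = 60 / RR_interval(s)
RR = 1186 ms = 1.186 s
HR = 60 / 1.186 = 50.59 bpm


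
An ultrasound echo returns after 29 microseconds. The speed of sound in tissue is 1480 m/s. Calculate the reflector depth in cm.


depth = c * t / 2
t = 29 us = 2.9000e-05 s
depth = 1480 * 2.9000e-05 / 2
depth = 0.02146 m = 2.146 cm


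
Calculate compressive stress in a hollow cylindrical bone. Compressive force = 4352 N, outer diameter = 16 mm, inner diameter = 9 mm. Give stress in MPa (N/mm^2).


A = pi*(r_o^2 - r_i^2)
r_o = 8 mm, r_i = 4.5 mm
A = 137.445 mm^2
sigma = F/A = 4352 / 137.445
sigma = 31.66 MPa


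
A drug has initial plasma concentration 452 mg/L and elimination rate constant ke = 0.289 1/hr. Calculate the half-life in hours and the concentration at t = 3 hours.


t_half = ln(2) / ke = 0.693147 / 0.289 = 2.398 hr
C(t) = C0 * exp(-ke*t) = 452 * exp(-0.289*3)
C(3) = 189.9 mg/L


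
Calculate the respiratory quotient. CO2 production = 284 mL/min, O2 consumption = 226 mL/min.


RQ = VCO2 / VO2
RQ = 284 / 226
RQ = 1.257


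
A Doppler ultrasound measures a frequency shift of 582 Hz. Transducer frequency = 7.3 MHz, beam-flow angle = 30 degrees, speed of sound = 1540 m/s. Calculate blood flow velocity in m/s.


v = fd * c / (2 * f0 * cos(theta))
v = 582 * 1540 / (2 * 7.3000e+06 * cos(30))
v = 0.07089 m/s


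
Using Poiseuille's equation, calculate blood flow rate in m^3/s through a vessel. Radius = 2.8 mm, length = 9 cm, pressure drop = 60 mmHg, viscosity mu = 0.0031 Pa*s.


Q = pi*r^4*dP / (8*mu*L)
r = 0.0028 m, L = 0.09 m
dP = 60 mmHg = 7999.32 Pa
Q = 6.9206e-04 m^3/s


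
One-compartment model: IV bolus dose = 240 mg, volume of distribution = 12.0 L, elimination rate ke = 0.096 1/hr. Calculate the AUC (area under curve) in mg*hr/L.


C0 = Dose/Vd = 240/12.0 = 20 mg/L
AUC = C0/ke = 20/0.096
AUC = 208.3 mg*hr/L


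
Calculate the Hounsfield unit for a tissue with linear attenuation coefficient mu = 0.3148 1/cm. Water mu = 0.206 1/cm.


HU = ((mu_tissue - mu_water) / mu_water) * 1000
HU = ((0.3148 - 0.206) / 0.206) * 1000
HU = 528.2


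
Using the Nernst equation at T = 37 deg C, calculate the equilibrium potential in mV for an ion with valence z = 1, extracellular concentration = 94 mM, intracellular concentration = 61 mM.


E = (RT/(zF)) * ln(C_out/C_in)
T = 37 + 273.15 = 310.15 K
E = (8.314 * 310.15 / (1 * 96485)) * ln(94/61)
E = 11.56 mV


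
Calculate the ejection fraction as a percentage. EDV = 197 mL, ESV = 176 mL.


SV = EDV - ESV = 197 - 176 = 21 mL
EF = SV/EDV * 100 = 21/197 * 100
EF = 10.66%


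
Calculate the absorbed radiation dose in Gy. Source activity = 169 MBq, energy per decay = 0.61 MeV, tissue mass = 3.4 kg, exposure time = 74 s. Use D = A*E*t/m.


A = 169 MBq = 1.6900e+08 Bq
E = 0.61 MeV = 9.7722e-14 J
D = A*E*t/m = 1.6900e+08*9.7722e-14*74/3.4
D = 3.5944e-04 Gy


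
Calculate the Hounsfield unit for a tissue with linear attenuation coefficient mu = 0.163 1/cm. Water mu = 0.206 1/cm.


HU = ((mu_tissue - mu_water) / mu_water) * 1000
HU = ((0.163 - 0.206) / 0.206) * 1000
HU = -208.7


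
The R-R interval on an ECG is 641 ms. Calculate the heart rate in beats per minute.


HR = 60 / RR_interval(s)
RR = 641 ms = 0.641 s
HR = 60 / 0.641 = 93.6 bpm


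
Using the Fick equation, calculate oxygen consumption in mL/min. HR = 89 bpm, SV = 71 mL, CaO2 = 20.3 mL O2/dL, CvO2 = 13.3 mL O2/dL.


CO = HR*SV = 89*71/1000 = 6.319 L/min
a-v O2 diff = 20.3 - 13.3 = 7 mL/dL
VO2 = CO * (CaO2-CvO2) * 10 dL/L
VO2 = 6.319 * 7 * 10
VO2 = 442.3 mL/min


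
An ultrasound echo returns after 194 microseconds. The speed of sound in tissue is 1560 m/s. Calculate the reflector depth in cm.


depth = c * t / 2
t = 194 us = 1.9400e-04 s
depth = 1560 * 1.9400e-04 / 2
depth = 0.15132 m = 15.132 cm


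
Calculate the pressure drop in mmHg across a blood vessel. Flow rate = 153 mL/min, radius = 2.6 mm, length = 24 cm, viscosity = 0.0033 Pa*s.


dP = 8*mu*L*Q / (pi*r^4)
Q = 153 mL/min = 2.55e-06 m^3/s
dP = 112.541 Pa = 112.541 / 133.322 mmHg = 0.8441 mmHg


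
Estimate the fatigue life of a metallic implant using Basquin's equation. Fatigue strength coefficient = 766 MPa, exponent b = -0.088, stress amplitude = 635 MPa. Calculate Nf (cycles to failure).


sigma_a = sigma_f' * (2Nf)^b
2Nf = (sigma_a/sigma_f')^(1/b)
2Nf = (635/766)^(1/-0.088)
2Nf = 8.4260786
Nf = 4.213


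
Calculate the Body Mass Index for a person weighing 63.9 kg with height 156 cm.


BMI = weight / height^2
height = 156 cm = 1.56 m
BMI = 63.9 / 1.56^2
BMI = 26.26 kg/m^2


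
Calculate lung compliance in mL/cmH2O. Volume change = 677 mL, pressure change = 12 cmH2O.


C = dV / dP
C = 677 / 12
C = 56.42 mL/cmH2O


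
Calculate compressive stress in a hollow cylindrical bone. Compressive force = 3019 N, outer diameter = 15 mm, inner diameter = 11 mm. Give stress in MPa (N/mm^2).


A = pi*(r_o^2 - r_i^2)
r_o = 7.5 mm, r_i = 5.5 mm
A = 81.6814 mm^2
sigma = F/A = 3019 / 81.6814
sigma = 36.96 MPa


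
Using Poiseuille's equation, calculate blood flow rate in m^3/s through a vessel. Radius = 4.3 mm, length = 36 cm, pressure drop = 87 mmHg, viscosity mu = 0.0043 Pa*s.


Q = pi*r^4*dP / (8*mu*L)
r = 0.0043 m, L = 0.36 m
dP = 87 mmHg = 11599.014 Pa
Q = 0.001006 m^3/s


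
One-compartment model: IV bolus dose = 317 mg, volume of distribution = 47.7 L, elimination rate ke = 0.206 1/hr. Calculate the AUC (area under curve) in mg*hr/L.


C0 = Dose/Vd = 317/47.7 = 6.6457 mg/L
AUC = C0/ke = 6.6457/0.206
AUC = 32.26 mg*hr/L
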